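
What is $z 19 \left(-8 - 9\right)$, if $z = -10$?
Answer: $3230$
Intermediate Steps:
$z 19 \left(-8 - 9\right) = \left(-10\right) 19 \left(-8 - 9\right) = \left(-190\right) \left(-17\right) = 3230$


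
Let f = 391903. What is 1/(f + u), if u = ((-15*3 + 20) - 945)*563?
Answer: -1/154207 ≈ -6.4848e-6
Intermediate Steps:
u = -546110 (u = ((-45 + 20) - 945)*563 = (-25 - 945)*563 = -970*563 = -546110)
1/(f + u) = 1/(391903 - 546110) = 1/(-154207) = -1/154207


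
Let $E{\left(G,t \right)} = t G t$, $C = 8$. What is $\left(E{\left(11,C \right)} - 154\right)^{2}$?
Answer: $302500$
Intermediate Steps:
$E{\left(G,t \right)} = G t^{2}$ ($E{\left(G,t \right)} = G t t = G t^{2}$)
$\left(E{\left(11,C \right)} - 154\right)^{2} = \left(11 \cdot 8^{2} - 154\right)^{2} = \left(11 \cdot 64 - 154\right)^{2} = \left(704 - 154\right)^{2} = 550^{2} = 302500$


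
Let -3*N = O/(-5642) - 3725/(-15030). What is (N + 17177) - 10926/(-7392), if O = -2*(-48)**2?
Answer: 38456672441123/2238700464 ≈ 17178.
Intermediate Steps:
O = -4608 (O = -2*2304 = -4608)
N = -9027469/25439778 (N = -(-4608/(-5642) - 3725/(-15030))/3 = -(-4608*(-1/5642) - 3725*(-1/15030))/3 = -(2304/2821 + 745/3006)/3 = -1/3*9027469/8479926 = -9027469/25439778 ≈ -0.35486)
(N + 17177) - 10926/(-7392) = (-9027469/25439778 + 17177) - 10926/(-7392) = 436970039237/25439778 - 10926*(-1/7392) = 436970039237/25439778 + 1821/1232 = 38456672441123/2238700464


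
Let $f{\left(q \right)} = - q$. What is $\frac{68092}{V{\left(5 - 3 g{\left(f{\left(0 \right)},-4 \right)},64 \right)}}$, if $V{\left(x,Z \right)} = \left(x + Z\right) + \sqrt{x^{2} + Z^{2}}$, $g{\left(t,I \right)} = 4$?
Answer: $- \frac{970311}{224} + \frac{17023 \sqrt{4145}}{224} \approx 560.97$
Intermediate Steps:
$V{\left(x,Z \right)} = Z + x + \sqrt{Z^{2} + x^{2}}$ ($V{\left(x,Z \right)} = \left(Z + x\right) + \sqrt{Z^{2} + x^{2}} = Z + x + \sqrt{Z^{2} + x^{2}}$)
$\frac{68092}{V{\left(5 - 3 g{\left(f{\left(0 \right)},-4 \right)},64 \right)}} = \frac{68092}{64 + \left(5 - 12\right) + \sqrt{64^{2} + \left(5 - 12\right)^{2}}} = \frac{68092}{64 + \left(5 - 12\right) + \sqrt{4096 + \left(5 - 12\right)^{2}}} = \frac{68092}{64 - 7 + \sqrt{4096 + \left(-7\right)^{2}}} = \frac{68092}{64 - 7 + \sqrt{4096 + 49}} = \frac{68092}{64 - 7 + \sqrt{4145}} = \frac{68092}{57 + \sqrt{4145}}$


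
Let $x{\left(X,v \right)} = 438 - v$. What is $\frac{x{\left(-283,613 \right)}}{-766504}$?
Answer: $\frac{175}{766504} \approx 0.00022831$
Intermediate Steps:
$\frac{x{\left(-283,613 \right)}}{-766504} = \frac{438 - 613}{-766504} = \left(438 - 613\right) \left(- \frac{1}{766504}\right) = \left(-175\right) \left(- \frac{1}{766504}\right) = \frac{175}{766504}$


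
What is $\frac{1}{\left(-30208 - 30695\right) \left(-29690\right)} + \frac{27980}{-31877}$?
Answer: $- \frac{50593717726723}{57640312401390} \approx -0.87775$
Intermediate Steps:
$\frac{1}{\left(-30208 - 30695\right) \left(-29690\right)} + \frac{27980}{-31877} = \frac{1}{-60903} \left(- \frac{1}{29690}\right) + 27980 \left(- \frac{1}{31877}\right) = \left(- \frac{1}{60903}\right) \left(- \frac{1}{29690}\right) - \frac{27980}{31877} = \frac{1}{1808210070} - \frac{27980}{31877} = - \frac{50593717726723}{57640312401390}$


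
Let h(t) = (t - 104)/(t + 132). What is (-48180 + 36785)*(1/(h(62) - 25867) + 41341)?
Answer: -236399598466617/501824 ≈ -4.7108e+8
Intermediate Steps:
h(t) = (-104 + t)/(132 + t)
(-48180 + 36785)*(1/(h(62) - 25867) + 41341) = (-48180 + 36785)*(1/((-104 + 62)/(132 + 62) - 25867) + 41341) = -11395*(1/(-42/194 - 25867) + 41341) = -11395*(1/((1/194)*(-42) - 25867) + 41341) = -11395*(1/(-21/97 - 25867) + 41341) = -11395*(1/(-2509120/97) + 41341) = -11395*(-97/2509120 + 41341) = -11395*103729529823/2509120 = -236399598466617/501824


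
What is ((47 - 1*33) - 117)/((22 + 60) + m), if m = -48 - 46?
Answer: 103/12 ≈ 8.5833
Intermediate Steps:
m = -94
((47 - 1*33) - 117)/((22 + 60) + m) = ((47 - 1*33) - 117)/((22 + 60) - 94) = ((47 - 33) - 117)/(82 - 94) = (14 - 117)/(-12) = -1/12*(-103) = 103/12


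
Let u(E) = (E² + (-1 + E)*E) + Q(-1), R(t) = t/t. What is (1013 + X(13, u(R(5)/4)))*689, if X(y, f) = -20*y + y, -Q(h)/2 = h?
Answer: 527774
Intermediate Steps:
R(t) = 1
Q(h) = -2*h
u(E) = 2 + E² + E*(-1 + E) (u(E) = (E² + (-1 + E)*E) - 2*(-1) = (E² + E*(-1 + E)) + 2 = 2 + E² + E*(-1 + E))
X(y, f) = -19*y
(1013 + X(13, u(R(5)/4)))*689 = (1013 - 19*13)*689 = (1013 - 247)*689 = 766*689 = 527774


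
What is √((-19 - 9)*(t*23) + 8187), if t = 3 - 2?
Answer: √7543 ≈ 86.850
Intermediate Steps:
t = 1
√((-19 - 9)*(t*23) + 8187) = √((-19 - 9)*(1*23) + 8187) = √(-28*23 + 8187) = √(-644 + 8187) = √7543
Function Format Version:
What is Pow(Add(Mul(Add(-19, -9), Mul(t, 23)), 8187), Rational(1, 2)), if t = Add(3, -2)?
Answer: Pow(7543, Rational(1, 2)) ≈ 86.850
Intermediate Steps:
t = 1
Pow(Add(Mul(Add(-19, -9), Mul(t, 23)), 8187), Rational(1, 2)) = Pow(Add(Mul(Add(-19, -9), Mul(1, 23)), 8187), Rational(1, 2)) = Pow(Add(Mul(-28, 23), 8187), Rational(1, 2)) = Pow(Add(-644, 8187), Rational(1, 2)) = Pow(7543, Rational(1, 2))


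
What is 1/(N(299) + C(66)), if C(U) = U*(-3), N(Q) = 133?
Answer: -1/65 ≈ -0.015385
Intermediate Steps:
C(U) = -3*U
1/(N(299) + C(66)) = 1/(133 - 3*66) = 1/(133 - 198) = 1/(-65) = -1/65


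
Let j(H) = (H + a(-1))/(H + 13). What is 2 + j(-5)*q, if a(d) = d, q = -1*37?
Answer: 119/4 ≈ 29.750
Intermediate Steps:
q = -37
j(H) = (-1 + H)/(13 + H) (j(H) = (H - 1)/(H + 13) = (-1 + H)/(13 + H))
2 + j(-5)*q = 2 + ((-1 - 5)/(13 - 5))*(-37) = 2 + (-6/8)*(-37) = 2 + ((⅛)*(-6))*(-37) = 2 - ¾*(-37) = 2 + 111/4 = 119/4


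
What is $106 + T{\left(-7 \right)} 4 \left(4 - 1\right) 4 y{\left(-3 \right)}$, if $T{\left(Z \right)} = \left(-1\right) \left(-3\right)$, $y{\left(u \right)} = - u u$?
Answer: $-1190$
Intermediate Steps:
$y{\left(u \right)} = - u^{2}$
$T{\left(Z \right)} = 3$
$106 + T{\left(-7 \right)} 4 \left(4 - 1\right) 4 y{\left(-3 \right)} = 106 + 3 \cdot 4 \left(4 - 1\right) 4 \left(- \left(-3\right)^{2}\right) = 106 + 3 \cdot 4 \cdot 3 \cdot 4 \left(\left(-1\right) 9\right) = 106 + 3 \cdot 4 \cdot 12 \left(-9\right) = 106 + 3 \cdot 48 \left(-9\right) = 106 + 3 \left(-432\right) = 106 - 1296 = -1190$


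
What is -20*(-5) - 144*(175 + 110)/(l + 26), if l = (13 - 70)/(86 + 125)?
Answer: -8116540/5429 ≈ -1495.0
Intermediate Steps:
l = -57/211 ≈ -0.27014
-20*(-5) - 144*(175 + 110)/(l + 26) = -20*(-5) - 144*(175 + 110)/(-57/211 + 26) = 100 - 41040/5429/211 = 100 - 41040*211/5429 = 100 - 144*60135/5429 = 100 - 8659440/5429 = -8116540/5429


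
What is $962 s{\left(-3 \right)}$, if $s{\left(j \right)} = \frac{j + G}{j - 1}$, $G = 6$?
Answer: $- \frac{1443}{2} \approx -721.5$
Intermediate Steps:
$s{\left(j \right)} = \frac{6 + j}{-1 + j}$ ($s{\left(j \right)} = \frac{j + 6}{j - 1} = \frac{6 + j}{-1 + j}$)
$962 s{\left(-3 \right)} = 962 \frac{6 - 3}{-1 - 3} = 962 \frac{1}{-4} \cdot 3 = 962 \left(\left(- \frac{1}{4}\right) 3\right) = 962 \left(- \frac{3}{4}\right) = - \frac{1443}{2}$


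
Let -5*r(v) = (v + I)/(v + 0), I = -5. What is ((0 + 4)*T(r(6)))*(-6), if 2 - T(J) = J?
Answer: -244/5 ≈ -48.800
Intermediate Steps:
r(v) = -(-5 + v)/(5*v) (r(v) = -(v - 5)/(5*(v + 0)) = -(-5 + v)/(5*v))
T(J) = 2 - J
((0 + 4)*T(r(6)))*(-6) = ((0 + 4)*(2 - (5 - 1*6)/(5*6)))*(-6) = (4*(2 - (5 - 6)/(5*6)))*(-6) = (4*(2 - (-1)/(5*6)))*(-6) = (4*(2 - 1*(-1/30)))*(-6) = (4*(2 + 1/30))*(-6) = (4*(61/30))*(-6) = (122/15)*(-6) = -244/5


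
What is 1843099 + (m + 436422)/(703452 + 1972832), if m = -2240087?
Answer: 4932654560451/2676284 ≈ 1.8431e+6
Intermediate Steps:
1843099 + (m + 436422)/(703452 + 1972832) = 1843099 + (-2240087 + 436422)/(703452 + 1972832) = 1843099 - 1803665/2676284 = 4932654560451/2676284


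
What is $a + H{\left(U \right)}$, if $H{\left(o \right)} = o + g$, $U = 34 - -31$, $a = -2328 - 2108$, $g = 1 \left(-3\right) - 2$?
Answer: $-4376$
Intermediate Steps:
$g = -5$ ($g = -3 - 2 = -5$)
$a = -4436$ ($a = -2328 - 2108 = -4436$)
$U = 65$ ($U = 34 + 31 = 65$)
$H{\left(o \right)} = -5 + o$ ($H{\left(o \right)} = o - 5 = -5 + o$)
$a + H{\left(U \right)} = -4436 + \left(-5 + 65\right) = -4436 + 60 = -4376$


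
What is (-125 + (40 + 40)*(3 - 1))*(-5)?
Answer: -175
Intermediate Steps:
(-125 + (40 + 40)*(3 - 1))*(-5) = (-125 + 80*2)*(-5) = (-125 + 160)*(-5) = 35*(-5) = -175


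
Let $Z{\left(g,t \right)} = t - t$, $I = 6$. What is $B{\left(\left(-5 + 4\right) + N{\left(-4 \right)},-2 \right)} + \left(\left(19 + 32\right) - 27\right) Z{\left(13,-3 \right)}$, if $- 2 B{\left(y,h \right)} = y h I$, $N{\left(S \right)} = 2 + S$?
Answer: $-18$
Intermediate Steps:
$B{\left(y,h \right)} = - 3 h y$ ($B{\left(y,h \right)} = - \frac{y h 6}{2} = - \frac{h y 6}{2} = - \frac{6 h y}{2} = - 3 h y$)
$Z{\left(g,t \right)} = 0$
$B{\left(\left(-5 + 4\right) + N{\left(-4 \right)},-2 \right)} + \left(\left(19 + 32\right) - 27\right) Z{\left(13,-3 \right)} = \left(-3\right) \left(-2\right) \left(\left(-5 + 4\right) + \left(2 - 4\right)\right) + \left(\left(19 + 32\right) - 27\right) 0 = \left(-3\right) \left(-2\right) \left(-1 - 2\right) + \left(51 - 27\right) 0 = \left(-3\right) \left(-2\right) \left(-3\right) + 24 \cdot 0 = -18 + 0 = -18$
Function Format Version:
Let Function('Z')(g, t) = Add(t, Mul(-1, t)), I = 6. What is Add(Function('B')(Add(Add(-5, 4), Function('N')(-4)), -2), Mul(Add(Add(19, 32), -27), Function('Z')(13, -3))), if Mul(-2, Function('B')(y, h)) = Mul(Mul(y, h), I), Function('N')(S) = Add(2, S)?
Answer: -18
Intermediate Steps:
Function('B')(y, h) = Mul(-3, h, y) (Function('B')(y, h) = Mul(Rational(-1, 2), Mul(Mul(y, h), 6)) = Mul(Rational(-1, 2), Mul(Mul(h, y), 6)) = Mul(Rational(-1, 2), Mul(6, h, y)) = Mul(-3, h, y))
Function('Z')(g, t) = 0
Add(Function('B')(Add(Add(-5, 4), Function('N')(-4)), -2), Mul(Add(Add(19, 32), -27), Function('Z')(13, -3))) = Add(Mul(-3, -2, Add(Add(-5, 4), Add(2, -4))), Mul(Add(Add(19, 32), -27), 0)) = Add(Mul(-3, -2, Add(-1, -2)), Mul(Add(51, -27), 0)) = Add(Mul(-3, -2, -3), Mul(24, 0)) = Add(-18, 0) = -18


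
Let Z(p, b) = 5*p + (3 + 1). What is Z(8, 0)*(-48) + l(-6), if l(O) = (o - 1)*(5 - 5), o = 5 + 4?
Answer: -2112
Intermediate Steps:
o = 9
l(O) = 0 (l(O) = (9 - 1)*(5 - 5) = 8*0 = 0)
Z(p, b) = 4 + 5*p (Z(p, b) = 5*p + 4 = 4 + 5*p)
Z(8, 0)*(-48) + l(-6) = (4 + 5*8)*(-48) + 0 = (4 + 40)*(-48) + 0 = 44*(-48) + 0 = -2112 + 0 = -2112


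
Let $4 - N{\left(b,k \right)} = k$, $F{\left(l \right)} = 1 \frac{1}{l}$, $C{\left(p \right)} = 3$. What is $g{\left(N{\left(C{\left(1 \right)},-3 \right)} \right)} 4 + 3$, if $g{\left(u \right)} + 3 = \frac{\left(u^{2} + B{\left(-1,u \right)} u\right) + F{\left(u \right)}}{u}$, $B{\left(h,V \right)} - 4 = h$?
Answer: $\frac{1523}{49} \approx 31.082$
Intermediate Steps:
$B{\left(h,V \right)} = 4 + h$
$F{\left(l \right)} = \frac{1}{l}$
$N{\left(b,k \right)} = 4 - k$
$g{\left(u \right)} = -3 + \frac{\frac{1}{u} + u^{2} + 3 u}{u}$ ($g{\left(u \right)} = -3 + \frac{\left(u^{2} + \left(4 - 1\right) u\right) + \frac{1}{u}}{u} = -3 + \frac{\left(u^{2} + 3 u\right) + \frac{1}{u}}{u} = -3 + \frac{\frac{1}{u} + u^{2} + 3 u}{u}$)
$g{\left(N{\left(C{\left(1 \right)},-3 \right)} \right)} 4 + 3 = \left(\left(4 - -3\right) + \frac{1}{\left(4 - -3\right)^{2}}\right) 4 + 3 = \left(\left(4 + 3\right) + \frac{1}{\left(4 + 3\right)^{2}}\right) 4 + 3 = \left(7 + \frac{1}{49}\right) 4 + 3 = \frac{344}{49} \cdot 4 + 3 = \frac{1376}{49} + 3 = \frac{1523}{49}$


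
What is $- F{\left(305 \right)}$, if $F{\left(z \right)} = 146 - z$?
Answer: $159$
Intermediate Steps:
$- F{\left(305 \right)} = - (146 - 305) = \left(-1\right) \left(-159\right) = 159$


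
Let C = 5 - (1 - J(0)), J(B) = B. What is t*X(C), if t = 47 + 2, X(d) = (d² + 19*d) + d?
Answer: 4704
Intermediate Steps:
C = 4 (C = 5 - (1 - 1*0) = 5 - (1 + 0) = 5 - 1*1 = 5 - 1 = 4)
X(d) = d² + 20*d
t = 49
t*X(C) = 49*(4*(20 + 4)) = 49*(4*24) = 49*96 = 4704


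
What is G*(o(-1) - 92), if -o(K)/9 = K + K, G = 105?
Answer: -7770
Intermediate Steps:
o(K) = -18*K (o(K) = -9*(K + K) = -18*K)
G*(o(-1) - 92) = 105*(-18*(-1) - 92) = 105*(18 - 92) = 105*(-74) = -7770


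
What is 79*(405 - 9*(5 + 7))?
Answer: 23463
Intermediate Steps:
79*(405 - 9*(5 + 7)) = 79*(405 - 9*12) = 79*(405 - 108) = 79*297 = 23463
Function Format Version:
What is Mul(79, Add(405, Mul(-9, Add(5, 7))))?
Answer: 23463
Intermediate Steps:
Mul(79, Add(405, Mul(-9, Add(5, 7)))) = Mul(79, Add(405, Mul(-9, 12))) = Mul(79, Add(405, -108)) = Mul(79, 297) = 23463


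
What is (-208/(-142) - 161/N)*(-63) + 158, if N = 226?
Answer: 1774669/16046 ≈ 110.60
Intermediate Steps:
(-208/(-142) - 161/N)*(-63) + 158 = (-208/(-142) - 161/226)*(-63) + 158 = (-208*(-1/142) - 161*1/226)*(-63) + 158 = (104/71 - 161/226)*(-63) + 158 = (12073/16046)*(-63) + 158 = -760599/16046 + 158 = 1774669/16046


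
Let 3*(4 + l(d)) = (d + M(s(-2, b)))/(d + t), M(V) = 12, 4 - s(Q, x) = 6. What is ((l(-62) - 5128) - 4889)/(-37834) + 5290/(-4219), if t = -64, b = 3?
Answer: -14918130902/15084245547 ≈ -0.98899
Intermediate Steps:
s(Q, x) = -2 (s(Q, x) = 4 - 1*6 = 4 - 6 = -2)
l(d) = -4 + (12 + d)/(3*(-64 + d)) (l(d) = -4 + ((d + 12)/(d - 64))/3 = -4 + ((12 + d)/(-64 + d))/3 = -4 + (12 + d)/(3*(-64 + d)))
((l(-62) - 5128) - 4889)/(-37834) + 5290/(-4219) = (((780 - 11*(-62))/(3*(-64 - 62)) - 5128) - 4889)/(-37834) + 5290/(-4219) = (((⅓)*(780 + 682)/(-126) - 5128) - 4889)*(-1/37834) + 5290*(-1/4219) = (((⅓)*(-1/126)*1462 - 5128) - 4889)*(-1/37834) - 5290/4219 = ((-731/189 - 5128) - 4889)*(-1/37834) - 5290/4219 = (-969923/189 - 4889)*(-1/37834) - 5290/4219 = -1893944/189*(-1/37834) - 5290/4219 = 946972/3575313 - 5290/4219 = -14918130902/15084245547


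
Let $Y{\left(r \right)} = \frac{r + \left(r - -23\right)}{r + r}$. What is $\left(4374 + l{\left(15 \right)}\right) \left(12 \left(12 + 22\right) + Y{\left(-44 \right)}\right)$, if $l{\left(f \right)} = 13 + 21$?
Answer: $\frac{19818919}{11} \approx 1.8017 \cdot 10^{6}$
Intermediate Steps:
$Y{\left(r \right)} = \frac{23 + 2 r}{2 r}$ ($Y{\left(r \right)} = \frac{r + \left(r + 23\right)}{2 r} = \left(r + \left(23 + r\right)\right) \frac{1}{2 r} = \left(23 + 2 r\right) \frac{1}{2 r} = \frac{23 + 2 r}{2 r}$)
$l{\left(f \right)} = 34$
$\left(4374 + l{\left(15 \right)}\right) \left(12 \left(12 + 22\right) + Y{\left(-44 \right)}\right) = \left(4374 + 34\right) \left(12 \left(12 + 22\right) + \frac{\frac{23}{2} - 44}{-44}\right) = 4408 \left(12 \cdot 34 - - \frac{65}{88}\right) = 4408 \left(408 + \frac{65}{88}\right) = 4408 \cdot \frac{35969}{88} = \frac{19818919}{11}$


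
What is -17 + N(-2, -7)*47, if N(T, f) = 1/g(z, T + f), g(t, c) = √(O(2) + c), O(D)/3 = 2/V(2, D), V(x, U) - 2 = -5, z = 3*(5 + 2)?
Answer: -17 - 47*I*√11/11 ≈ -17.0 - 14.171*I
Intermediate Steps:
z = 21 (z = 3*7 = 21)
V(x, U) = -3 (V(x, U) = 2 - 5 = -3)
O(D) = -2 (O(D) = 3*(2/(-3)) = 3*(2*(-⅓)) = 3*(-⅔) = -2)
g(t, c) = √(-2 + c)
N(T, f) = (-2 + T + f)^(-½) (N(T, f) = 1/(√(-2 + (T + f))) = 1/(√(-2 + T + f)) = (-2 + T + f)^(-½))
-17 + N(-2, -7)*47 = -17 + 47/√(-2 - 2 - 7) = -17 + 47/√(-11) = -17 - I*√11/11*47 = -17 - 47*I*√11/11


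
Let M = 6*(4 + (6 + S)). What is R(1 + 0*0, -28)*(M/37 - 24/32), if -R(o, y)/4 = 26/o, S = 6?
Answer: -7098/37 ≈ -191.84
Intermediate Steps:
R(o, y) = -104/o
M = 96 (M = 6*(4 + (6 + 6)) = 6*(4 + 12) = 6*16 = 96)
R(1 + 0*0, -28)*(M/37 - 24/32) = (-104/(1 + 0*0))*(96/37 - 24/32) = (-104/(1 + 0))*(96*(1/37) - 24*1/32) = (-104/1)*(96/37 - 3/4) = -104*1*(273/148) = -104*273/148 = -7098/37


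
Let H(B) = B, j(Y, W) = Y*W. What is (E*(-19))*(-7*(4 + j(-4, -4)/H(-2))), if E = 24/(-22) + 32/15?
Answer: -91504/165 ≈ -554.57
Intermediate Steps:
j(Y, W) = W*Y
E = 172/165 (E = 24*(-1/22) + 32*(1/15) = -12/11 + 32/15 = 172/165 ≈ 1.0424)
(E*(-19))*(-7*(4 + j(-4, -4)/H(-2))) = ((172/165)*(-19))*(-7*(4 - 4*(-4)/(-2))) = -(-22876)*(4 + 16*(-½))/165 = -(-22876)*(4 - 8)/165 = -(-22876)*(-4)/165 = -3268/165*28 = -91504/165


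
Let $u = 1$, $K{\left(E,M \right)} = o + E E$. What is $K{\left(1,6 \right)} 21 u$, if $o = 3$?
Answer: $84$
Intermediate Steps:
$K{\left(E,M \right)} = 3 + E^{2}$ ($K{\left(E,M \right)} = 3 + E E = 3 + E^{2}$)
$K{\left(1,6 \right)} 21 u = \left(3 + 1^{2}\right) 21 \cdot 1 = \left(3 + 1\right) 21 \cdot 1 = 4 \cdot 21 \cdot 1 = 84 \cdot 1 = 84$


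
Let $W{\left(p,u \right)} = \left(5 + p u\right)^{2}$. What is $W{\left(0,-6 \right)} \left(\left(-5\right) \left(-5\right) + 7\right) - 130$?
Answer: $670$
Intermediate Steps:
$W{\left(0,-6 \right)} \left(\left(-5\right) \left(-5\right) + 7\right) - 130 = \left(5 + 0 \left(-6\right)\right)^{2} \left(\left(-5\right) \left(-5\right) + 7\right) - 130 = \left(5 + 0\right)^{2} \left(25 + 7\right) - 130 = 5^{2} \cdot 32 - 130 = 25 \cdot 32 - 130 = 800 - 130 = 670$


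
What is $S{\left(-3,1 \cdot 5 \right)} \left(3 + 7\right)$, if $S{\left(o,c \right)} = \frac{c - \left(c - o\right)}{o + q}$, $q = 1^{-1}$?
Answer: $15$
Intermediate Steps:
$q = 1$
$S{\left(o,c \right)} = \frac{o}{1 + o}$ ($S{\left(o,c \right)} = \frac{c - \left(c - o\right)}{o + 1} = \frac{o}{1 + o}$)
$S{\left(-3,1 \cdot 5 \right)} \left(3 + 7\right) = - \frac{3}{1 - 3} \left(3 + 7\right) = - \frac{3}{-2} \cdot 10 = \left(-3\right) \left(- \frac{1}{2}\right) 10 = \frac{3}{2} \cdot 10 = 15$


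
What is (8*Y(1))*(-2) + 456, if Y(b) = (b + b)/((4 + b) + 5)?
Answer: 2264/5 ≈ 452.80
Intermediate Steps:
Y(b) = 2*b/(9 + b) (Y(b) = (2*b)/(9 + b) = 2*b/(9 + b))
(8*Y(1))*(-2) + 456 = (8*(2*1/(9 + 1)))*(-2) + 456 = (8*(2*1/10))*(-2) + 456 = (8*(2*1*(1/10)))*(-2) + 456 = (8*(1/5))*(-2) + 456 = (8/5)*(-2) + 456 = -16/5 + 456 = 2264/5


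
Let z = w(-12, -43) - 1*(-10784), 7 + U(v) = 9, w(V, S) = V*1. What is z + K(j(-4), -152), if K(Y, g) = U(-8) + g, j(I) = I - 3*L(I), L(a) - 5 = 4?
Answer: 10622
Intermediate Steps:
L(a) = 9 (L(a) = 5 + 4 = 9)
w(V, S) = V
j(I) = -27 + I (j(I) = I - 3*9 = I - 27 = -27 + I)
U(v) = 2 (U(v) = -7 + 9 = 2)
K(Y, g) = 2 + g
z = 10772 (z = -12 - 1*(-10784) = -12 + 10784 = 10772)
z + K(j(-4), -152) = 10772 + (2 - 152) = 10772 - 150 = 10622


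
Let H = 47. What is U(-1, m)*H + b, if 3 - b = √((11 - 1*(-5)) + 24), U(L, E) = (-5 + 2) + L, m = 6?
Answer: -185 - 2*√10 ≈ -191.32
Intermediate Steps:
U(L, E) = -3 + L
b = 3 - 2*√10 (b = 3 - √((11 - 1*(-5)) + 24) = 3 - √((11 + 5) + 24) = 3 - √(16 + 24) = 3 - √40 = 3 - 2*√10 ≈ -3.3246)
U(-1, m)*H + b = (-3 - 1)*47 + (3 - 2*√10) = -4*47 + (3 - 2*√10) = -188 + (3 - 2*√10) = -185 - 2*√10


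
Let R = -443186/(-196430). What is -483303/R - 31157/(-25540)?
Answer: -1212315705690199/5659485220 ≈ -2.1421e+5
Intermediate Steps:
R = 221593/98215 (R = -443186*(-1/196430) = 221593/98215 ≈ 2.2562)
-483303/R - 31157/(-25540) = -483303/221593/98215 - 31157/(-25540) = -483303*98215/221593 - 31157*(-1/25540) = -47467604145/221593 + 31157/25540 = -1212315705690199/5659485220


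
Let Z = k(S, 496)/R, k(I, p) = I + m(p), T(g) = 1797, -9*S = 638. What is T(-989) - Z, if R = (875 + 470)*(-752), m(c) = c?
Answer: 8179011473/4551480 ≈ 1797.0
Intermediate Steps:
S = -638/9 (S = -1/9*638 = -638/9 ≈ -70.889)
R = -1011440 (R = 1345*(-752) = -1011440)
k(I, p) = I + p
Z = -1913/4551480 (Z = (-638/9 + 496)/(-1011440) = (3826/9)*(-1/1011440) = -1913/4551480 ≈ -0.00042030)
T(-989) - Z = 1797 - 1*(-1913/4551480) = 1797 + 1913/4551480 = 8179011473/4551480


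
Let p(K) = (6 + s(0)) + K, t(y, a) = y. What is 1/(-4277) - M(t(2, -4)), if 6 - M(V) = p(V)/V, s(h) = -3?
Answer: -29941/8554 ≈ -3.5002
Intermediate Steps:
p(K) = 3 + K (p(K) = (6 - 3) + K = 3 + K)
M(V) = 6 - (3 + V)/V
1/(-4277) - M(t(2, -4)) = 1/(-4277) - (5 - 3/2) = -1/4277 - (5 - 3*½) = -1/4277 - (5 - 3/2) = -1/4277 - 1*7/2 = -1/4277 - 7/2 = -29941/8554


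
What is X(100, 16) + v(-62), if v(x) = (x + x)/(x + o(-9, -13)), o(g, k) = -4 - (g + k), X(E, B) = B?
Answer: 207/11 ≈ 18.818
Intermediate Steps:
o(g, k) = -4 - g - k (o(g, k) = -4 + (-g - k) = -4 - g - k)
v(x) = 2*x/(18 + x) (v(x) = (x + x)/(x + (-4 - 1*(-9) - 1*(-13))) = (2*x)/(x + (-4 + 9 + 13)) = (2*x)/(x + 18) = (2*x)/(18 + x) = 2*x/(18 + x))
X(100, 16) + v(-62) = 16 + 2*(-62)/(18 - 62) = 16 + 2*(-62)/(-44) = 16 + 2*(-62)*(-1/44) = 16 + 31/11 = 207/11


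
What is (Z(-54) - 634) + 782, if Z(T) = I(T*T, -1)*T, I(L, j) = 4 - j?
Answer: -122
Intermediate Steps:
Z(T) = 5*T (Z(T) = (4 - 1*(-1))*T = (4 + 1)*T = 5*T)
(Z(-54) - 634) + 782 = (5*(-54) - 634) + 782 = (-270 - 634) + 782 = -904 + 782 = -122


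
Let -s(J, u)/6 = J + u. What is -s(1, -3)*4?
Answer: -48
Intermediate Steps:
s(J, u) = -6*J - 6*u (s(J, u) = -6*(J + u) = -6*J - 6*u)
-s(1, -3)*4 = -(-6*1 - 6*(-3))*4 = -(-6 + 18)*4 = -1*12*4 = -12*4 = -48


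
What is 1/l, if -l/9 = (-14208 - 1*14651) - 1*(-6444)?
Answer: 1/201735 ≈ 4.9570e-6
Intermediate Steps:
l = 201735 (l = -9*((-14208 - 1*14651) - 1*(-6444)) = -9*((-14208 - 14651) + 6444) = -9*(-28859 + 6444) = -9*(-22415) = 201735)
1/l = 1/201735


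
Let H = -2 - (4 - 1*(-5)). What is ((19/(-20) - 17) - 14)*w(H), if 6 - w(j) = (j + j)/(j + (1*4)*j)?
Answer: -4473/25 ≈ -178.92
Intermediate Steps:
H = -11 (H = -2 - (4 + 5) = -2 - 1*9 = -2 - 9 = -11)
w(j) = 28/5 (w(j) = 6 - (j + j)/(j + (1*4)*j) = 6 - 2*j/(j + 4*j) = 6 - 2*j/(5*j) = 6 - 2*j*1/(5*j) = 6 - 1*⅖ = 6 - ⅖ = 28/5)
((19/(-20) - 17) - 14)*w(H) = ((19/(-20) - 17) - 14)*(28/5) = ((19*(-1/20) - 17) - 14)*(28/5) = ((-19/20 - 17) - 14)*(28/5) = (-359/20 - 14)*(28/5) = -639/20*28/5 = -4473/25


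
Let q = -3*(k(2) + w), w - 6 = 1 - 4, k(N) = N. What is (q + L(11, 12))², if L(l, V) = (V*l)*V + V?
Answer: 2499561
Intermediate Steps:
w = 3 (w = 6 + (1 - 4) = 6 - 3 = 3)
L(l, V) = V + l*V² (L(l, V) = l*V² + V = V + l*V²)
q = -15 (q = -3*(2 + 3) = -3*5 = -15)
(q + L(11, 12))² = (-15 + 12*(1 + 12*11))² = (-15 + 12*(1 + 132))² = (-15 + 12*133)² = (-15 + 1596)² = 1581² = 2499561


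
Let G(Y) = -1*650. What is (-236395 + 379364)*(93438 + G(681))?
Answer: 13265807572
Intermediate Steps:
G(Y) = -650
(-236395 + 379364)*(93438 + G(681)) = (-236395 + 379364)*(93438 - 650) = 142969*92788 = 13265807572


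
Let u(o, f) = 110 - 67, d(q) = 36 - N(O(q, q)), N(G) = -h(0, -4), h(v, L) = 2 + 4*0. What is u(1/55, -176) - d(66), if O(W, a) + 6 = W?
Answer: 5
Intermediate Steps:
h(v, L) = 2 (h(v, L) = 2 + 0 = 2)
O(W, a) = -6 + W
N(G) = -2 (N(G) = -1*2 = -2)
d(q) = 38 (d(q) = 36 - 1*(-2) = 36 + 2 = 38)
u(o, f) = 43
u(1/55, -176) - d(66) = 43 - 1*38 = 43 - 38 = 5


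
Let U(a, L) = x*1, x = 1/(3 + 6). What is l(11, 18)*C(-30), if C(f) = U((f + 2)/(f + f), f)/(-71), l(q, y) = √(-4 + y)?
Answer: -√14/639 ≈ -0.0058555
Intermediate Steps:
x = ⅑ (x = 1/9 = ⅑ ≈ 0.11111)
U(a, L) = ⅑ (U(a, L) = (⅑)*1 = ⅑)
C(f) = -1/639 (C(f) = (⅑)/(-71) = (⅑)*(-1/71) = -1/639)
l(11, 18)*C(-30) = √(-4 + 18)*(-1/639) = √14*(-1/639) = -√14/639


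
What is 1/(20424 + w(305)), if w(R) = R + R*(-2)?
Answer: 1/20119 ≈ 4.9704e-5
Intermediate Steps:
w(R) = -R (w(R) = R - 2*R = -R)
1/(20424 + w(305)) = 1/(20424 - 1*305) = 1/(20424 - 305) = 1/20119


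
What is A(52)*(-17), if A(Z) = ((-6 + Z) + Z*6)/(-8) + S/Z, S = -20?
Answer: 39899/52 ≈ 767.29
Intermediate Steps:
A(Z) = ¾ - 20/Z - 7*Z/8 (A(Z) = ((-6 + Z) + Z*6)/(-8) - 20/Z = ((-6 + Z) + 6*Z)*(-⅛) - 20/Z = (-6 + 7*Z)*(-⅛) - 20/Z = (¾ - 7*Z/8) - 20/Z = ¾ - 20/Z - 7*Z/8)
A(52)*(-17) = (¾ - 20/52 - 7/8*52)*(-17) = (¾ - 20*1/52 - 91/2)*(-17) = (¾ - 5/13 - 91/2)*(-17) = -2347/52*(-17) = 39899/52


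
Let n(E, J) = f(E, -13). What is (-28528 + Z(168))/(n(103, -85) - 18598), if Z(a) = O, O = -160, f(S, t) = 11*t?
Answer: 28688/18741 ≈ 1.5308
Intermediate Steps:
n(E, J) = -143 (n(E, J) = 11*(-13) = -143)
Z(a) = -160
(-28528 + Z(168))/(n(103, -85) - 18598) = (-28528 - 160)/(-143 - 18598) = -28688/(-18741) = -28688*(-1/18741) = 28688/18741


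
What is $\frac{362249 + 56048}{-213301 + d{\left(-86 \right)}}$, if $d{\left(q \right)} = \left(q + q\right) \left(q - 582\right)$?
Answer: $- \frac{418297}{98405} \approx -4.2508$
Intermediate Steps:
$d{\left(q \right)} = 2 q \left(-582 + q\right)$
$\frac{362249 + 56048}{-213301 + d{\left(-86 \right)}} = \frac{362249 + 56048}{-213301 + 2 \left(-86\right) \left(-582 - 86\right)} = \frac{418297}{-213301 + 2 \left(-86\right) \left(-668\right)} = \frac{418297}{-213301 + 114896} = \frac{418297}{-98405} = 418297 \left(- \frac{1}{98405}\right) = - \frac{418297}{98405}$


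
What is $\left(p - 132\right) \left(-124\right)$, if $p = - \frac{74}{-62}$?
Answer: $16220$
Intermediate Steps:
$p = \frac{37}{31}$ ($p = \left(-74\right) \left(- \frac{1}{62}\right) = \frac{37}{31} \approx 1.1935$)
$\left(p - 132\right) \left(-124\right) = \left(\frac{37}{31} - 132\right) \left(-124\right) = \left(- \frac{4055}{31}\right) \left(-124\right) = 16220$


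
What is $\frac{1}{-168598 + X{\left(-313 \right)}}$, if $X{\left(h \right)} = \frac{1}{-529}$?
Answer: $- \frac{529}{89188343} \approx -5.9313 \cdot 10^{-6}$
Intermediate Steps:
$X{\left(h \right)} = - \frac{1}{529}$
$\frac{1}{-168598 + X{\left(-313 \right)}} = \frac{1}{-168598 - \frac{1}{529}} = \frac{1}{- \frac{89188343}{529}} = - \frac{529}{89188343}$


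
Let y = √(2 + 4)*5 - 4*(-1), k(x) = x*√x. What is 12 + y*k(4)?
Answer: 44 + 40*√6 ≈ 141.98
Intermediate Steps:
k(x) = x^(3/2)
y = 4 + 5*√6 (y = √6*5 + 4 = 5*√6 + 4 = 4 + 5*√6 ≈ 16.247)
12 + y*k(4) = 12 + (4 + 5*√6)*4^(3/2) = 12 + (4 + 5*√6)*8 = 12 + (32 + 40*√6) = 44 + 40*√6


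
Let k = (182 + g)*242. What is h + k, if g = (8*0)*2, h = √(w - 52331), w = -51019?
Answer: 44044 + 5*I*√4134 ≈ 44044.0 + 321.48*I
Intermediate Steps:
h = 5*I*√4134 (h = √(-51019 - 52331) = √(-103350) = 5*I*√4134 ≈ 321.48*I)
g = 0 (g = 0*2 = 0)
k = 44044 (k = (182 + 0)*242 = 182*242 = 44044)
h + k = 5*I*√4134 + 44044 = 44044 + 5*I*√4134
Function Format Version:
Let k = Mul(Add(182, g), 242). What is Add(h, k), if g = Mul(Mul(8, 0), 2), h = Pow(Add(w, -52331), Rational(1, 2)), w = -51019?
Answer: Add(44044, Mul(5, I, Pow(4134, Rational(1, 2)))) ≈ Add(44044., Mul(321.48, I))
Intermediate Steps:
h = Mul(5, I, Pow(4134, Rational(1, 2))) (h = Pow(Add(-51019, -52331), Rational(1, 2)) = Pow(-103350, Rational(1, 2)) = Mul(5, I, Pow(4134, Rational(1, 2))) ≈ Mul(321.48, I))
g = 0 (g = Mul(0, 2) = 0)
k = 44044 (k = Mul(Add(182, 0), 242) = Mul(182, 242) = 44044)
Add(h, k) = Add(Mul(5, I, Pow(4134, Rational(1, 2))), 44044) = Add(44044, Mul(5, I, Pow(4134, Rational(1, 2))))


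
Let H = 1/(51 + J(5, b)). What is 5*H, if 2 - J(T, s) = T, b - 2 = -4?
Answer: 5/48 ≈ 0.10417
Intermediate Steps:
b = -2 (b = 2 - 4 = -2)
J(T, s) = 2 - T
H = 1/48 (H = 1/(51 + (2 - 1*5)) = 1/(51 + (2 - 5)) = 1/(51 - 3) = 1/48 ≈ 0.020833)
5*H = 5*(1/48) = 5/48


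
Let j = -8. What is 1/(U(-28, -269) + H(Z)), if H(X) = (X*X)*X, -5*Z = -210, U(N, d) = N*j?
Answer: 1/74312 ≈ 1.3457e-5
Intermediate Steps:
U(N, d) = -8*N (U(N, d) = N*(-8) = -8*N)
Z = 42 (Z = -1/5*(-210) = 42)
H(X) = X**3 (H(X) = X**2*X = X**3)
1/(U(-28, -269) + H(Z)) = 1/(-8*(-28) + 42**3) = 1/(224 + 74088) = 1/74312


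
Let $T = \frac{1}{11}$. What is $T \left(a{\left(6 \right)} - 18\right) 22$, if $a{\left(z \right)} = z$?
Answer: $-24$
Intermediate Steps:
$T = \frac{1}{11} \approx 0.090909$
$T \left(a{\left(6 \right)} - 18\right) 22 = \frac{\left(6 - 18\right) 22}{11} = \frac{\left(-12\right) 22}{11} = \frac{1}{11} \left(-264\right) = -24$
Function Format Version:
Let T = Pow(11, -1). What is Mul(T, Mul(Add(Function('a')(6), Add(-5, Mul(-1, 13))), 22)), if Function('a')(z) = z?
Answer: -24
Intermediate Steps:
T = Rational(1, 11) ≈ 0.090909
Mul(T, Mul(Add(Function('a')(6), Add(-5, Mul(-1, 13))), 22)) = Mul(Rational(1, 11), Mul(Add(6, Add(-5, Mul(-1, 13))), 22)) = Mul(Rational(1, 11), Mul(Add(6, Add(-5, -13)), 22)) = Mul(Rational(1, 11), Mul(Add(6, -18), 22)) = Mul(Rational(1, 11), Mul(-12, 22)) = Mul(Rational(1, 11), -264) = -24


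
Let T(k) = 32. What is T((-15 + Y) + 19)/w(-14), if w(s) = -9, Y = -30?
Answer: -32/9 ≈ -3.5556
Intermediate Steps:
T((-15 + Y) + 19)/w(-14) = 32/(-9) = 32*(-1/9) = -32/9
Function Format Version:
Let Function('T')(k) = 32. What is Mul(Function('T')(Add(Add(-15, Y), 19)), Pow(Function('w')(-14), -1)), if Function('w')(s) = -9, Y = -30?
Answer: Rational(-32, 9) ≈ -3.5556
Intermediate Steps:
Mul(Function('T')(Add(Add(-15, Y), 19)), Pow(Function('w')(-14), -1)) = Mul(32, Pow(-9, -1)) = Mul(32, Rational(-1, 9)) = Rational(-32, 9)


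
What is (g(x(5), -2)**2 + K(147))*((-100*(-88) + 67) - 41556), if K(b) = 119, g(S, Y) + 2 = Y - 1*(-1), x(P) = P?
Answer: -4184192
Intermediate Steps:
g(S, Y) = -1 + Y (g(S, Y) = -2 + (Y - 1*(-1)) = -2 + (Y + 1) = -2 + (1 + Y) = -1 + Y)
(g(x(5), -2)**2 + K(147))*((-100*(-88) + 67) - 41556) = ((-1 - 2)**2 + 119)*((-100*(-88) + 67) - 41556) = ((-3)**2 + 119)*((8800 + 67) - 41556) = (9 + 119)*(8867 - 41556) = 128*(-32689) = -4184192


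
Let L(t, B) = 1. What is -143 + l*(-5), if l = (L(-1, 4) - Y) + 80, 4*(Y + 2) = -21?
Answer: -2337/4 ≈ -584.25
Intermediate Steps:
Y = -29/4 (Y = -2 + (¼)*(-21) = -2 - 21/4 = -29/4 ≈ -7.2500)
l = 353/4 (l = (1 - 1*(-29/4)) + 80 = (1 + 29/4) + 80 = 33/4 + 80 = 353/4 ≈ 88.250)
-143 + l*(-5) = -143 + (353/4)*(-5) = -143 - 1765/4 = -2337/4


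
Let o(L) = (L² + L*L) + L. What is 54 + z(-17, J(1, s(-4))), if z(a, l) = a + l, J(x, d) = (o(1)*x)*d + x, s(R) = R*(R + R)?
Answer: 134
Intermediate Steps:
s(R) = 2*R² (s(R) = R*(2*R) = 2*R²)
o(L) = L + 2*L² (o(L) = (L² + L²) + L = 2*L² + L = L + 2*L²)
J(x, d) = x + 3*d*x (J(x, d) = ((1*(1 + 2*1))*x)*d + x = ((1*(1 + 2))*x)*d + x = ((1*3)*x)*d + x = (3*x)*d + x = 3*d*x + x = x + 3*d*x)
54 + z(-17, J(1, s(-4))) = 54 + (-17 + 1*(1 + 3*(2*(-4)²))) = 54 + (-17 + 1*(1 + 3*(2*16))) = 54 + (-17 + 1*(1 + 3*32)) = 54 + (-17 + 1*(1 + 96)) = 54 + (-17 + 1*97) = 54 + (-17 + 97) = 54 + 80 = 134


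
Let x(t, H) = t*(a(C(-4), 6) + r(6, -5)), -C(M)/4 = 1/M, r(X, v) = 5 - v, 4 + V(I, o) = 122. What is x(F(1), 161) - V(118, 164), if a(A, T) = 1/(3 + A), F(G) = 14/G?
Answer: 51/2 ≈ 25.500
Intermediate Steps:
V(I, o) = 118 (V(I, o) = -4 + 122 = 118)
C(M) = -4/M
x(t, H) = 41*t/4 (x(t, H) = t*(1/(3 - 4/(-4)) + (5 - 1*(-5))) = t*(1/(3 - 4*(-¼)) + (5 + 5)) = t*(1/(3 + 1) + 10) = t*(1/4 + 10) = t*(¼ + 10) = t*(41/4) = 41*t/4)
x(F(1), 161) - V(118, 164) = 41*(14/1)/4 - 1*118 = 41*(14*1)/4 - 118 = (41/4)*14 - 118 = 287/2 - 118 = 51/2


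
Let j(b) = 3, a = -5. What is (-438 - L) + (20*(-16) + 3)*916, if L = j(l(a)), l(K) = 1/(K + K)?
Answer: -290813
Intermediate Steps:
l(K) = 1/(2*K)
L = 3
(-438 - L) + (20*(-16) + 3)*916 = (-438 - 1*3) + (20*(-16) + 3)*916 = (-438 - 3) + (-320 + 3)*916 = -441 - 317*916 = -441 - 290372 = -290813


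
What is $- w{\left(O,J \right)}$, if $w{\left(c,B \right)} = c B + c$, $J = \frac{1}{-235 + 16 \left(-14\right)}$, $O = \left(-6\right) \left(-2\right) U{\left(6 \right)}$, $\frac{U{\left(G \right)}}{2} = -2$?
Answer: $\frac{7328}{153} \approx 47.895$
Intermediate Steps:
$U{\left(G \right)} = -4$ ($U{\left(G \right)} = 2 \left(-2\right) = -4$)
$O = -48$ ($O = \left(-6\right) \left(-2\right) \left(-4\right) = 12 \left(-4\right) = -48$)
$J = - \frac{1}{459}$ ($J = \frac{1}{-235 - 224} = \frac{1}{-459} = - \frac{1}{459} \approx -0.0021787$)
$w{\left(c,B \right)} = c + B c$ ($w{\left(c,B \right)} = B c + c = c + B c$)
$- w{\left(O,J \right)} = - \left(-48\right) \left(1 - \frac{1}{459}\right) = - \frac{\left(-48\right) 458}{459} = \left(-1\right) \left(- \frac{7328}{153}\right) = \frac{7328}{153}$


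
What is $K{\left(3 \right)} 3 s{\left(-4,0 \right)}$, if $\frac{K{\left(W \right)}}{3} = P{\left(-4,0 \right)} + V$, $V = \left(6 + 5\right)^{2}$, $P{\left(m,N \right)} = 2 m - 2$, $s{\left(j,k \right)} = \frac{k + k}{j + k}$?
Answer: $0$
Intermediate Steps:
$s{\left(j,k \right)} = \frac{2 k}{j + k}$
$P{\left(m,N \right)} = -2 + 2 m$
$V = 121$ ($V = 11^{2} = 121$)
$K{\left(W \right)} = 333$ ($K{\left(W \right)} = 3 \left(\left(-2 + 2 \left(-4\right)\right) + 121\right) = 3 \left(\left(-2 - 8\right) + 121\right) = 3 \left(-10 + 121\right) = 3 \cdot 111 = 333$)
$K{\left(3 \right)} 3 s{\left(-4,0 \right)} = 333 \cdot 3 \cdot 2 \cdot 0 \frac{1}{-4 + 0} = 999 \cdot 2 \cdot 0 \frac{1}{-4} = 999 \cdot 2 \cdot 0 \left(- \frac{1}{4}\right) = 999 \cdot 0 = 0$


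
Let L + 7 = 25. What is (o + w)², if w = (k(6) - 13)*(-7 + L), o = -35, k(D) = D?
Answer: 12544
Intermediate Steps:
L = 18 (L = -7 + 25 = 18)
w = -77 (w = (6 - 13)*(-7 + 18) = -7*11 = -77)
(o + w)² = (-35 - 77)² = (-112)² = 12544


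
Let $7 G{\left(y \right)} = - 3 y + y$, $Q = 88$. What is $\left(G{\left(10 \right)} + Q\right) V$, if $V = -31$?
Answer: $- \frac{18476}{7} \approx -2639.4$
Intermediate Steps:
$G{\left(y \right)} = - \frac{2 y}{7}$ ($G{\left(y \right)} = \frac{- 3 y + y}{7} = \frac{\left(-2\right) y}{7} = - \frac{2 y}{7}$)
$\left(G{\left(10 \right)} + Q\right) V = \left(\left(- \frac{2}{7}\right) 10 + 88\right) \left(-31\right) = \left(- \frac{20}{7} + 88\right) \left(-31\right) = \frac{596}{7} \left(-31\right) = - \frac{18476}{7}$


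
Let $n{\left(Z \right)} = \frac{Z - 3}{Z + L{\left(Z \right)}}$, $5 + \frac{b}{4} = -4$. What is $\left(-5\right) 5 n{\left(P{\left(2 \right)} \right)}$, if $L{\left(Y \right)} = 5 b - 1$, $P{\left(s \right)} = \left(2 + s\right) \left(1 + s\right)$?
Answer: $\frac{225}{169} \approx 1.3314$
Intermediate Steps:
$b = -36$ ($b = -20 + 4 \left(-4\right) = -20 - 16 = -36$)
$P{\left(s \right)} = \left(1 + s\right) \left(2 + s\right)$
$L{\left(Y \right)} = -181$ ($L{\left(Y \right)} = 5 \left(-36\right) - 1 = -180 - 1 = -181$)
$n{\left(Z \right)} = \frac{-3 + Z}{-181 + Z}$ ($n{\left(Z \right)} = \frac{Z - 3}{Z - 181} = \frac{-3 + Z}{-181 + Z}$)
$\left(-5\right) 5 n{\left(P{\left(2 \right)} \right)} = \left(-5\right) 5 \frac{-3 + \left(2 + 2^{2} + 3 \cdot 2\right)}{-181 + \left(2 + 2^{2} + 3 \cdot 2\right)} = - 25 \frac{-3 + \left(2 + 4 + 6\right)}{-181 + \left(2 + 4 + 6\right)} = - 25 \frac{-3 + 12}{-181 + 12} = - 25 \frac{1}{-169} \cdot 9 = - 25 \left(\left(- \frac{1}{169}\right) 9\right) = \left(-25\right) \left(- \frac{9}{169}\right) = \frac{225}{169}$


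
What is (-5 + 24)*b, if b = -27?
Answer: -513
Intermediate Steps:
(-5 + 24)*b = (-5 + 24)*(-27) = 19*(-27) = -513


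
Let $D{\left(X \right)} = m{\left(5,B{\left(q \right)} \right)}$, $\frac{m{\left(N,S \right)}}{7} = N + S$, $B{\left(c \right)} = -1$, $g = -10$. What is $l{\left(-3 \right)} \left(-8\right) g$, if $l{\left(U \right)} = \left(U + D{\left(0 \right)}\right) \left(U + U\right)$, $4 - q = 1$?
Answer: $-12000$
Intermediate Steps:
$q = 3$ ($q = 4 - 1 = 3$)
$m{\left(N,S \right)} = 7 N + 7 S$ ($m{\left(N,S \right)} = 7 \left(N + S\right) = 7 N + 7 S$)
$D{\left(X \right)} = 28$ ($D{\left(X \right)} = 7 \cdot 5 + 7 \left(-1\right) = 35 - 7 = 28$)
$l{\left(U \right)} = 2 U \left(28 + U\right)$ ($l{\left(U \right)} = \left(U + 28\right) \left(U + U\right) = \left(28 + U\right) 2 U = 2 U \left(28 + U\right)$)
$l{\left(-3 \right)} \left(-8\right) g = 2 \left(-3\right) \left(28 - 3\right) \left(-8\right) \left(-10\right) = 2 \left(-3\right) 25 \left(-8\right) \left(-10\right) = \left(-150\right) \left(-8\right) \left(-10\right) = 1200 \left(-10\right) = -12000$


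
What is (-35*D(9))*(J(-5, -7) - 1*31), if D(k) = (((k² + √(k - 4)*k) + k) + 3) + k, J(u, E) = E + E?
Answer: 160650 + 14175*√5 ≈ 1.9235e+5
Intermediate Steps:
J(u, E) = 2*E
D(k) = 3 + k² + 2*k + k*√(-4 + k) (D(k) = (((k² + √(-4 + k)*k) + k) + 3) + k = (((k² + k*√(-4 + k)) + k) + 3) + k = ((k + k² + k*√(-4 + k)) + 3) + k = (3 + k + k² + k*√(-4 + k)) + k = 3 + k² + 2*k + k*√(-4 + k))
(-35*D(9))*(J(-5, -7) - 1*31) = (-35*(3 + 9² + 2*9 + 9*√(-4 + 9)))*(2*(-7) - 1*31) = (-35*(3 + 81 + 18 + 9*√5))*(-14 - 31) = -35*(102 + 9*√5)*(-45) = (-3570 - 315*√5)*(-45) = 160650 + 14175*√5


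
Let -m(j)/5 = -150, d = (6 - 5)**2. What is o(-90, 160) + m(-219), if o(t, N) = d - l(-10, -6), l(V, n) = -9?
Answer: 760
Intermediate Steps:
d = 1 (d = 1**2 = 1)
m(j) = 750 (m(j) = -5*(-150) = 750)
o(t, N) = 10 (o(t, N) = 1 - 1*(-9) = 1 + 9 = 10)
o(-90, 160) + m(-219) = 10 + 750 = 760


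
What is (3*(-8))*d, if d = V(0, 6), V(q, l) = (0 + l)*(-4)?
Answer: 576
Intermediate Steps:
V(q, l) = -4*l (V(q, l) = l*(-4) = -4*l)
d = -24 (d = -4*6 = -24)
(3*(-8))*d = (3*(-8))*(-24) = -24*(-24) = 576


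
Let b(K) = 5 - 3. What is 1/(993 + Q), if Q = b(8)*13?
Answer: 1/1019 ≈ 0.00098135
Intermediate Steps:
b(K) = 2
Q = 26 (Q = 2*13 = 26)
1/(993 + Q) = 1/(993 + 26) = 1/1019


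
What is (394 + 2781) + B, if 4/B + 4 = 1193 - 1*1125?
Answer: 50801/16 ≈ 3175.1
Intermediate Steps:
B = 1/16 (B = 4/(-4 + (1193 - 1*1125)) = 4/(-4 + (1193 - 1125)) = 4/(-4 + 68) = 4/64 = 4*(1/64) = 1/16 ≈ 0.062500)
(394 + 2781) + B = (394 + 2781) + 1/16 = 3175 + 1/16 = 50801/16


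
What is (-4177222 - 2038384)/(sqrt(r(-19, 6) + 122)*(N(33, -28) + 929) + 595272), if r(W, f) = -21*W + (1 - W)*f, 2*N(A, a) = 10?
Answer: -924994053708/88447393447 + 1451344001*sqrt(641)/88447393447 ≈ -10.043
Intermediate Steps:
N(A, a) = 5 (N(A, a) = (1/2)*10 = 5)
r(W, f) = -21*W + f*(1 - W)
(-4177222 - 2038384)/(sqrt(r(-19, 6) + 122)*(N(33, -28) + 929) + 595272) = (-4177222 - 2038384)/(sqrt((6 - 21*(-19) - 1*(-19)*6) + 122)*(5 + 929) + 595272) = -6215606/(sqrt((6 + 399 + 114) + 122)*934 + 595272) = -6215606/(sqrt(519 + 122)*934 + 595272) = -6215606/(sqrt(641)*934 + 595272) = -6215606/(934*sqrt(641) + 595272) = -6215606/(595272 + 934*sqrt(641))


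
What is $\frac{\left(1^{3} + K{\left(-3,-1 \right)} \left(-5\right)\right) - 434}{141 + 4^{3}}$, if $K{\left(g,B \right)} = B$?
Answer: $- \frac{428}{205} \approx -2.0878$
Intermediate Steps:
$\frac{\left(1^{3} + K{\left(-3,-1 \right)} \left(-5\right)\right) - 434}{141 + 4^{3}} = \frac{\left(1^{3} - -5\right) - 434}{141 + 4^{3}} = \frac{\left(1 + 5\right) - 434}{141 + 64} = \frac{6 - 434}{205} = \left(-428\right) \frac{1}{205} = - \frac{428}{205}$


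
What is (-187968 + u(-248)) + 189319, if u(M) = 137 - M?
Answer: 1736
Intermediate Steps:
(-187968 + u(-248)) + 189319 = (-187968 + (137 - 1*(-248))) + 189319 = (-187968 + (137 + 248)) + 189319 = (-187968 + 385) + 189319 = -187583 + 189319 = 1736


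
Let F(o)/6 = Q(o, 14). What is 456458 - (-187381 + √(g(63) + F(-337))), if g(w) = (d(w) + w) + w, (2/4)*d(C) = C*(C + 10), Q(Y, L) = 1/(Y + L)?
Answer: 643839 - √972761658/323 ≈ 6.4374e+5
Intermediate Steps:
Q(Y, L) = 1/(L + Y)
F(o) = 6/(14 + o)
d(C) = 2*C*(10 + C) (d(C) = 2*(C*(C + 10)) = 2*(C*(10 + C)) = 2*C*(10 + C))
g(w) = 2*w + 2*w*(10 + w) (g(w) = (2*w*(10 + w) + w) + w = (w + 2*w*(10 + w)) + w = 2*w + 2*w*(10 + w))
456458 - (-187381 + √(g(63) + F(-337))) = 456458 - (-187381 + √(2*63*(11 + 63) + 6/(14 - 337))) = 456458 - (-187381 + √(2*63*74 + 6/(-323))) = 456458 - (-187381 + √(9324 + 6*(-1/323))) = 456458 - (-187381 + √(9324 - 6/323)) = 456458 - (-187381 + √(3011646/323)) = 456458 - (-187381 + √972761658/323) = 456458 + (187381 - √972761658/323) = 643839 - √972761658/323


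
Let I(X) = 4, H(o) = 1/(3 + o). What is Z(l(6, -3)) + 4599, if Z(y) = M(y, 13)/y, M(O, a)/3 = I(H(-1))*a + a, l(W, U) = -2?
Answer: 9003/2 ≈ 4501.5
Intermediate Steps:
M(O, a) = 15*a (M(O, a) = 3*(4*a + a) = 3*(5*a) = 15*a)
Z(y) = 195/y (Z(y) = (15*13)/y = 195/y)
Z(l(6, -3)) + 4599 = 195/(-2) + 4599 = 195*(-½) + 4599 = -195/2 + 4599 = 9003/2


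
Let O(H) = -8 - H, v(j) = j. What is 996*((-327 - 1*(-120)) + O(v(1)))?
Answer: -215136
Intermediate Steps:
996*((-327 - 1*(-120)) + O(v(1))) = 996*((-327 - 1*(-120)) + (-8 - 1*1)) = 996*((-327 + 120) + (-8 - 1)) = 996*(-207 - 9) = 996*(-216) = -215136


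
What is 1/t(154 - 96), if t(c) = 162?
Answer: 1/162 ≈ 0.0061728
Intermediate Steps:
1/t(154 - 96) = 1/162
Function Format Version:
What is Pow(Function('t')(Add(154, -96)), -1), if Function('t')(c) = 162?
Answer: Rational(1, 162) ≈ 0.0061728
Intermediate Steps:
Pow(Function('t')(Add(154, -96)), -1) = Pow(162, -1) = Rational(1, 162)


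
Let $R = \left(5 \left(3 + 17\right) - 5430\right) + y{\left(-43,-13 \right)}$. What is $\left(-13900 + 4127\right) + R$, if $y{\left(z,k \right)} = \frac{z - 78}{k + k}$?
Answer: $- \frac{392557}{26} \approx -15098.0$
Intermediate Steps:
$y{\left(z,k \right)} = \frac{-78 + z}{2 k}$
$R = - \frac{138459}{26}$ ($R = \left(5 \left(3 + 17\right) - 5430\right) + \frac{-78 - 43}{2 \left(-13\right)} = \left(5 \cdot 20 - 5430\right) + \frac{1}{2} \left(- \frac{1}{13}\right) \left(-121\right) = \left(100 - 5430\right) + \frac{121}{26} = -5330 + \frac{121}{26} = - \frac{138459}{26} \approx -5325.3$)
$\left(-13900 + 4127\right) + R = \left(-13900 + 4127\right) - \frac{138459}{26} = -9773 - \frac{138459}{26} = - \frac{392557}{26}$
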